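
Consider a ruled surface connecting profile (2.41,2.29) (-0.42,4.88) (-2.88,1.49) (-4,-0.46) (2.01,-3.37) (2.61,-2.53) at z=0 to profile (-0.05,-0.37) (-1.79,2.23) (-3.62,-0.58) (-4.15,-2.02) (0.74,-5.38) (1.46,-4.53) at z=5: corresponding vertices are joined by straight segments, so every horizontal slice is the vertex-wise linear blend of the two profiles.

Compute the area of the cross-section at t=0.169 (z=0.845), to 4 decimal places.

Cross-section at t=0.169: each vertex is (1-t)·p0[i] + t·p1[i].
  v1: (1-0.169)·(2.41,2.29) + 0.169·(-0.05,-0.37) = (1.9943,1.8405)
  v2: (1-0.169)·(-0.42,4.88) + 0.169·(-1.79,2.23) = (-0.6515,4.4322)
  v3: (1-0.169)·(-2.88,1.49) + 0.169·(-3.62,-0.58) = (-3.0051,1.1402)
  v4: (1-0.169)·(-4,-0.46) + 0.169·(-4.15,-2.02) = (-4.0253,-0.7236)
  v5: (1-0.169)·(2.01,-3.37) + 0.169·(0.74,-5.38) = (1.7954,-3.7097)
  v6: (1-0.169)·(2.61,-2.53) + 0.169·(1.46,-4.53) = (2.4156,-2.8680)
Shoelace sum Σ(x_i·y_{i+1} − x_{i+1}·y_i):
  i=1: 1.9943·4.4322 − -0.6515·1.8405 = +10.0380 (running +10.0380)
  i=2: -0.6515·1.1402 − -3.0051·4.4322 = +12.5760 (running +22.6140)
  i=3: -3.0051·-0.7236 − -4.0253·1.1402 = +6.7642 (running +29.3782)
  i=4: -4.0253·-3.7097 − 1.7954·-0.7236 = +16.2320 (running +45.6102)
  i=5: 1.7954·-2.8680 − 2.4156·-3.7097 = +3.8122 (running +49.4224)
  i=6: 2.4156·1.8405 − 1.9943·-2.8680 = +10.1654 (running +59.5878)
Area = |Σ|/2 = |59.5878|/2 = 29.7939

Area at t=0.169: 29.7939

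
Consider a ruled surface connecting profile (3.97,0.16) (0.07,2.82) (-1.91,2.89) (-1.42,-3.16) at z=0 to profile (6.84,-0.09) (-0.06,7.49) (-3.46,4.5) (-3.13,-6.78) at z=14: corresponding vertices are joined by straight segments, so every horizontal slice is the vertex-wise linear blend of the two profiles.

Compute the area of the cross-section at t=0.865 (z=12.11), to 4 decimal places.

Cross-section at t=0.865: each vertex is (1-t)·p0[i] + t·p1[i].
  v1: (1-0.865)·(3.97,0.16) + 0.865·(6.84,-0.09) = (6.4525,-0.0563)
  v2: (1-0.865)·(0.07,2.82) + 0.865·(-0.06,7.49) = (-0.0424,6.8596)
  v3: (1-0.865)·(-1.91,2.89) + 0.865·(-3.46,4.5) = (-3.2508,4.2827)
  v4: (1-0.865)·(-1.42,-3.16) + 0.865·(-3.13,-6.78) = (-2.8991,-6.2913)
Shoelace sum Σ(x_i·y_{i+1} − x_{i+1}·y_i):
  i=1: 6.4525·6.8596 − -0.0424·-0.0563 = +44.2592 (running +44.2592)
  i=2: -0.0424·4.2827 − -3.2508·6.8596 = +22.1169 (running +66.3761)
  i=3: -3.2508·-6.2913 − -2.8991·4.2827 = +32.8675 (running +99.2436)
  i=4: -2.8991·-0.0563 − 6.4525·-6.2913 = +40.7580 (running +140.0016)
Area = |Σ|/2 = |140.0016|/2 = 70.0008

Area at t=0.865: 70.0008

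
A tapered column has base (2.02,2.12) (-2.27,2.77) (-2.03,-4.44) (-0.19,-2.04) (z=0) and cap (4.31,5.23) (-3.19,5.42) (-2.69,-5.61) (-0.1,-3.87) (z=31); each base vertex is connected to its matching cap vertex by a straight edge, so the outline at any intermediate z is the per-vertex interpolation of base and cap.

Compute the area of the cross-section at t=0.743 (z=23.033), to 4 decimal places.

Area at t=0.743: 39.1843

Cross-section at t=0.743: each vertex is (1-t)·p0[i] + t·p1[i].
  v1: (1-0.743)·(2.02,2.12) + 0.743·(4.31,5.23) = (3.7215,4.4307)
  v2: (1-0.743)·(-2.27,2.77) + 0.743·(-3.19,5.42) = (-2.9536,4.7389)
  v3: (1-0.743)·(-2.03,-4.44) + 0.743·(-2.69,-5.61) = (-2.5204,-5.3093)
  v4: (1-0.743)·(-0.19,-2.04) + 0.743·(-0.1,-3.87) = (-0.1231,-3.3997)
Shoelace sum Σ(x_i·y_{i+1} − x_{i+1}·y_i):
  i=1: 3.7215·4.7389 − -2.9536·4.4307 = +30.7223 (running +30.7223)
  i=2: -2.9536·-5.3093 − -2.5204·4.7389 = +27.6253 (running +58.3476)
  i=3: -2.5204·-3.3997 − -0.1231·-5.3093 = +7.9148 (running +66.2624)
  i=4: -0.1231·4.4307 − 3.7215·-3.3997 = +12.1063 (running +78.3687)
Area = |Σ|/2 = |78.3687|/2 = 39.1843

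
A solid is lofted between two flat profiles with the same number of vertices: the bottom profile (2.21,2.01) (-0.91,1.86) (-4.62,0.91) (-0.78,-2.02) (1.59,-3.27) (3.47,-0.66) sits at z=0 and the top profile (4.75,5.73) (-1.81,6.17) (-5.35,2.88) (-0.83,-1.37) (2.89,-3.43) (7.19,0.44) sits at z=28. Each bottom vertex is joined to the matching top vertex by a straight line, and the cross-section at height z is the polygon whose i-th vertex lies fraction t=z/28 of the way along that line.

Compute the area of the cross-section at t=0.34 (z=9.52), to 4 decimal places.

Area at t=0.34: 38.1683

Cross-section at t=0.34: each vertex is (1-t)·p0[i] + t·p1[i].
  v1: (1-0.34)·(2.21,2.01) + 0.34·(4.75,5.73) = (3.0736,3.2748)
  v2: (1-0.34)·(-0.91,1.86) + 0.34·(-1.81,6.17) = (-1.2160,3.3254)
  v3: (1-0.34)·(-4.62,0.91) + 0.34·(-5.35,2.88) = (-4.8682,1.5798)
  v4: (1-0.34)·(-0.78,-2.02) + 0.34·(-0.83,-1.37) = (-0.7970,-1.7990)
  v5: (1-0.34)·(1.59,-3.27) + 0.34·(2.89,-3.43) = (2.0320,-3.3244)
  v6: (1-0.34)·(3.47,-0.66) + 0.34·(7.19,0.44) = (4.7348,-0.2860)
Shoelace sum Σ(x_i·y_{i+1} − x_{i+1}·y_i):
  i=1: 3.0736·3.3254 − -1.2160·3.2748 = +14.2031 (running +14.2031)
  i=2: -1.2160·1.5798 − -4.8682·3.3254 = +14.2677 (running +28.4708)
  i=3: -4.8682·-1.7990 − -0.7970·1.5798 = +10.0170 (running +38.4878)
  i=4: -0.7970·-3.3244 − 2.0320·-1.7990 = +6.3051 (running +44.7929)
  i=5: 2.0320·-0.2860 − 4.7348·-3.3244 = +15.1592 (running +59.9521)
  i=6: 4.7348·3.2748 − 3.0736·-0.2860 = +16.3846 (running +76.3367)
Area = |Σ|/2 = |76.3367|/2 = 38.1683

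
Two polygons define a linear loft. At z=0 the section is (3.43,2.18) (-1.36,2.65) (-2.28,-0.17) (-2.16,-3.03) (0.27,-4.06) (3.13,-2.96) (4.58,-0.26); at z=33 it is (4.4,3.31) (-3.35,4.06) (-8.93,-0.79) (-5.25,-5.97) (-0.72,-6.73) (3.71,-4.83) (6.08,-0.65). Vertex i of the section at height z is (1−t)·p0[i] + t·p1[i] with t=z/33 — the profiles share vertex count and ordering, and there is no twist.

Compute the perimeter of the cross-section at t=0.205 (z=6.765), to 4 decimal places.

Perimeter at t=0.205: 25.4977

Cross-section at t=0.205: each vertex is (1-t)·p0[i] + t·p1[i].
  v1: (1-0.205)·(3.43,2.18) + 0.205·(4.4,3.31) = (3.6289,2.4117)
  v2: (1-0.205)·(-1.36,2.65) + 0.205·(-3.35,4.06) = (-1.7680,2.9390)
  v3: (1-0.205)·(-2.28,-0.17) + 0.205·(-8.93,-0.79) = (-3.6433,-0.2971)
  v4: (1-0.205)·(-2.16,-3.03) + 0.205·(-5.25,-5.97) = (-2.7934,-3.6327)
  v5: (1-0.205)·(0.27,-4.06) + 0.205·(-0.72,-6.73) = (0.0671,-4.6074)
  v6: (1-0.205)·(3.13,-2.96) + 0.205·(3.71,-4.83) = (3.2489,-3.3434)
  v7: (1-0.205)·(4.58,-0.26) + 0.205·(6.08,-0.65) = (4.8875,-0.3400)
Perimeter = Σ |v_{i+1} − v_i|:
  edge 1→2: √(-5.3968² + 0.5274²) = 5.4225 (running 5.4225)
  edge 2→3: √(-1.8753² + -3.2361²) = 3.7402 (running 9.1628)
  edge 3→4: √(0.8498² + -3.3356²) = 3.4421 (running 12.6049)
  edge 4→5: √(2.8605² + -0.9747²) = 3.0220 (running 15.6269)
  edge 5→6: √(3.1818² + 1.2640²) = 3.4237 (running 19.0506)
  edge 6→7: √(1.6386² + 3.0034²) = 3.4213 (running 22.4719)
  edge 7→1: √(-1.2586² + 2.7516²) = 3.0258 (running 25.4977)
Perimeter = 25.4977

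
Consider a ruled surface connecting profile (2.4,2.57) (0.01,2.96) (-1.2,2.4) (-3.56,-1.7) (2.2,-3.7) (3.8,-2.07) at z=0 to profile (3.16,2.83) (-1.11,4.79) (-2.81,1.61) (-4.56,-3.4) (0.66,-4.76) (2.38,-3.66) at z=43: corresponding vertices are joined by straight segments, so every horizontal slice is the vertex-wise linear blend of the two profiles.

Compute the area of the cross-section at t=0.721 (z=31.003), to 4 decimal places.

Cross-section at t=0.721: each vertex is (1-t)·p0[i] + t·p1[i].
  v1: (1-0.721)·(2.4,2.57) + 0.721·(3.16,2.83) = (2.9480,2.7575)
  v2: (1-0.721)·(0.01,2.96) + 0.721·(-1.11,4.79) = (-0.7975,4.2794)
  v3: (1-0.721)·(-1.2,2.4) + 0.721·(-2.81,1.61) = (-2.3608,1.8304)
  v4: (1-0.721)·(-3.56,-1.7) + 0.721·(-4.56,-3.4) = (-4.2810,-2.9257)
  v5: (1-0.721)·(2.2,-3.7) + 0.721·(0.66,-4.76) = (1.0897,-4.4643)
  v6: (1-0.721)·(3.8,-2.07) + 0.721·(2.38,-3.66) = (2.7762,-3.2164)
Shoelace sum Σ(x_i·y_{i+1} − x_{i+1}·y_i):
  i=1: 2.9480·4.2794 − -0.7975·2.7575 = +14.8147 (running +14.8147)
  i=2: -0.7975·1.8304 − -2.3608·4.2794 = +8.6431 (running +23.4579)
  i=3: -2.3608·-2.9257 − -4.2810·1.8304 = +14.7430 (running +38.2009)
  i=4: -4.2810·-4.4643 − 1.0897·-2.9257 = +22.2995 (running +60.5004)
  i=5: 1.0897·-3.2164 − 2.7762·-4.4643 = +8.8888 (running +69.3892)
  i=6: 2.7762·2.7575 − 2.9480·-3.2164 = +17.1370 (running +86.5262)
Area = |Σ|/2 = |86.5262|/2 = 43.2631

Area at t=0.721: 43.2631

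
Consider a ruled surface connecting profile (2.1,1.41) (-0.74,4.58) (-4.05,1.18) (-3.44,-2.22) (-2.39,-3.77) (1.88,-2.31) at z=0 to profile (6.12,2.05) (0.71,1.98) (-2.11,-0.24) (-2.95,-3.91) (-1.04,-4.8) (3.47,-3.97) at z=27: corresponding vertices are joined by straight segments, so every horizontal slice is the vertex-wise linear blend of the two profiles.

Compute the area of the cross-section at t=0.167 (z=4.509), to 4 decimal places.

Area at t=0.167: 36.0082

Cross-section at t=0.167: each vertex is (1-t)·p0[i] + t·p1[i].
  v1: (1-0.167)·(2.1,1.41) + 0.167·(6.12,2.05) = (2.7713,1.5169)
  v2: (1-0.167)·(-0.74,4.58) + 0.167·(0.71,1.98) = (-0.4978,4.1458)
  v3: (1-0.167)·(-4.05,1.18) + 0.167·(-2.11,-0.24) = (-3.7260,0.9429)
  v4: (1-0.167)·(-3.44,-2.22) + 0.167·(-2.95,-3.91) = (-3.3582,-2.5022)
  v5: (1-0.167)·(-2.39,-3.77) + 0.167·(-1.04,-4.8) = (-2.1645,-3.9420)
  v6: (1-0.167)·(1.88,-2.31) + 0.167·(3.47,-3.97) = (2.1455,-2.5872)
Shoelace sum Σ(x_i·y_{i+1} − x_{i+1}·y_i):
  i=1: 2.7713·4.1458 − -0.4978·1.5169 = +12.2446 (running +12.2446)
  i=2: -0.4978·0.9429 − -3.7260·4.1458 = +14.9779 (running +27.2225)
  i=3: -3.7260·-2.5022 − -3.3582·0.9429 = +12.4896 (running +39.7122)
  i=4: -3.3582·-3.9420 − -2.1645·-2.5022 = +7.8217 (running +47.5339)
  i=5: -2.1645·-2.5872 − 2.1455·-3.9420 = +14.0579 (running +61.5918)
  i=6: 2.1455·1.5169 − 2.7713·-2.5872 = +10.4246 (running +72.0164)
Area = |Σ|/2 = |72.0164|/2 = 36.0082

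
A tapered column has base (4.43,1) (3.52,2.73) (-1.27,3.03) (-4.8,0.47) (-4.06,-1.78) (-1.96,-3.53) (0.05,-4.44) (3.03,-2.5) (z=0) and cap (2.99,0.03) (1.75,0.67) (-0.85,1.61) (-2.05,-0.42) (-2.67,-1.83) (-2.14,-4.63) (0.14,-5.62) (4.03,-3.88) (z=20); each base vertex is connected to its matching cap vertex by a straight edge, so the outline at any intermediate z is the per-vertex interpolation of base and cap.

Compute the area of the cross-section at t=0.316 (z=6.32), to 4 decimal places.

Area at t=0.316: 42.0933

Cross-section at t=0.316: each vertex is (1-t)·p0[i] + t·p1[i].
  v1: (1-0.316)·(4.43,1) + 0.316·(2.99,0.03) = (3.9750,0.6935)
  v2: (1-0.316)·(3.52,2.73) + 0.316·(1.75,0.67) = (2.9607,2.0790)
  v3: (1-0.316)·(-1.27,3.03) + 0.316·(-0.85,1.61) = (-1.1373,2.5813)
  v4: (1-0.316)·(-4.8,0.47) + 0.316·(-2.05,-0.42) = (-3.9310,0.1888)
  v5: (1-0.316)·(-4.06,-1.78) + 0.316·(-2.67,-1.83) = (-3.6208,-1.7958)
  v6: (1-0.316)·(-1.96,-3.53) + 0.316·(-2.14,-4.63) = (-2.0169,-3.8776)
  v7: (1-0.316)·(0.05,-4.44) + 0.316·(0.14,-5.62) = (0.0784,-4.8129)
  v8: (1-0.316)·(3.03,-2.5) + 0.316·(4.03,-3.88) = (3.3460,-2.9361)
Shoelace sum Σ(x_i·y_{i+1} − x_{i+1}·y_i):
  i=1: 3.9750·2.0790 − 2.9607·0.6935 = +6.2109 (running +6.2109)
  i=2: 2.9607·2.5813 − -1.1373·2.0790 = +10.0068 (running +16.2177)
  i=3: -1.1373·0.1888 − -3.9310·2.5813 = +9.9323 (running +26.1501)
  i=4: -3.9310·-1.7958 − -3.6208·0.1888 = +7.7427 (running +33.8928)
  i=5: -3.6208·-3.8776 − -2.0169·-1.7958 = +10.4179 (running +44.3108)
  i=6: -2.0169·-4.8129 − 0.0784·-3.8776 = +10.0112 (running +54.3219)
  i=7: 0.0784·-2.9361 − 3.3460·-4.8129 = +15.8736 (running +70.1955)
  i=8: 3.3460·0.6935 − 3.9750·-2.9361 = +13.9912 (running +84.1867)
Area = |Σ|/2 = |84.1867|/2 = 42.0933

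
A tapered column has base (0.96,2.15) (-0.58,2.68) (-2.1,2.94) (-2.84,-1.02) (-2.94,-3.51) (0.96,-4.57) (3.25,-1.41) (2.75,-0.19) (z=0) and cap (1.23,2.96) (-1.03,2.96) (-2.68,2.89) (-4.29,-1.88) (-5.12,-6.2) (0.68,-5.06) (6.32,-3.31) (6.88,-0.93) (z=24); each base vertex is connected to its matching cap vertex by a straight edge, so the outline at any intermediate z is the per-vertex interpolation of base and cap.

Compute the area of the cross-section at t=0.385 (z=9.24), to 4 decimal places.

Cross-section at t=0.385: each vertex is (1-t)·p0[i] + t·p1[i].
  v1: (1-0.385)·(0.96,2.15) + 0.385·(1.23,2.96) = (1.0639,2.4619)
  v2: (1-0.385)·(-0.58,2.68) + 0.385·(-1.03,2.96) = (-0.7532,2.7878)
  v3: (1-0.385)·(-2.1,2.94) + 0.385·(-2.68,2.89) = (-2.3233,2.9207)
  v4: (1-0.385)·(-2.84,-1.02) + 0.385·(-4.29,-1.88) = (-3.3982,-1.3511)
  v5: (1-0.385)·(-2.94,-3.51) + 0.385·(-5.12,-6.2) = (-3.7793,-4.5457)
  v6: (1-0.385)·(0.96,-4.57) + 0.385·(0.68,-5.06) = (0.8522,-4.7587)
  v7: (1-0.385)·(3.25,-1.41) + 0.385·(6.32,-3.31) = (4.4320,-2.1415)
  v8: (1-0.385)·(2.75,-0.19) + 0.385·(6.88,-0.93) = (4.3400,-0.4749)
Shoelace sum Σ(x_i·y_{i+1} − x_{i+1}·y_i):
  i=1: 1.0639·2.7878 − -0.7532·2.4619 = +4.8205 (running +4.8205)
  i=2: -0.7532·2.9207 − -2.3233·2.7878 = +4.2768 (running +9.0973)
  i=3: -2.3233·-1.3511 − -3.3982·2.9207 = +13.0644 (running +22.1618)
  i=4: -3.3982·-4.5457 − -3.7793·-1.3511 = +10.3410 (running +32.5028)
  i=5: -3.7793·-4.7587 − 0.8522·-4.5457 = +21.8582 (running +54.3610)
  i=6: 0.8522·-2.1415 − 4.4320·-4.7587 = +19.2651 (running +73.6261)
  i=7: 4.4320·-0.4749 − 4.3400·-2.1415 = +7.1895 (running +80.8156)
  i=8: 4.3400·2.4619 − 1.0639·-0.4749 = +11.1898 (running +92.0054)
Area = |Σ|/2 = |92.0054|/2 = 46.0027

Area at t=0.385: 46.0027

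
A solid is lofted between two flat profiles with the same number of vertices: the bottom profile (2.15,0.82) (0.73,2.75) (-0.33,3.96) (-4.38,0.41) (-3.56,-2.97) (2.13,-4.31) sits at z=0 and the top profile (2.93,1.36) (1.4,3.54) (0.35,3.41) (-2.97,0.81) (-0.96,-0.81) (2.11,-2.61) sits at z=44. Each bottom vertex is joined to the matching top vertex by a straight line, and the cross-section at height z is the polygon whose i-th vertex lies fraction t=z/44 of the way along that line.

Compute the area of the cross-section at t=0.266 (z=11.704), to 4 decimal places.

Area at t=0.266: 31.7886

Cross-section at t=0.266: each vertex is (1-t)·p0[i] + t·p1[i].
  v1: (1-0.266)·(2.15,0.82) + 0.266·(2.93,1.36) = (2.3575,0.9636)
  v2: (1-0.266)·(0.73,2.75) + 0.266·(1.4,3.54) = (0.9082,2.9601)
  v3: (1-0.266)·(-0.33,3.96) + 0.266·(0.35,3.41) = (-0.1491,3.8137)
  v4: (1-0.266)·(-4.38,0.41) + 0.266·(-2.97,0.81) = (-4.0049,0.5164)
  v5: (1-0.266)·(-3.56,-2.97) + 0.266·(-0.96,-0.81) = (-2.8684,-2.3954)
  v6: (1-0.266)·(2.13,-4.31) + 0.266·(2.11,-2.61) = (2.1247,-3.8578)
Shoelace sum Σ(x_i·y_{i+1} − x_{i+1}·y_i):
  i=1: 2.3575·2.9601 − 0.9082·0.9636 = +6.1033 (running +6.1033)
  i=2: 0.9082·3.8137 − -0.1491·2.9601 = +3.9051 (running +10.0084)
  i=3: -0.1491·0.5164 − -4.0049·3.8137 = +15.1966 (running +25.2050)
  i=4: -4.0049·-2.3954 − -2.8684·0.5164 = +11.0748 (running +36.2798)
  i=5: -2.8684·-3.8578 − 2.1247·-2.3954 = +16.1553 (running +52.4351)
  i=6: 2.1247·0.9636 − 2.3575·-3.8578 = +11.1421 (running +63.5772)
Area = |Σ|/2 = |63.5772|/2 = 31.7886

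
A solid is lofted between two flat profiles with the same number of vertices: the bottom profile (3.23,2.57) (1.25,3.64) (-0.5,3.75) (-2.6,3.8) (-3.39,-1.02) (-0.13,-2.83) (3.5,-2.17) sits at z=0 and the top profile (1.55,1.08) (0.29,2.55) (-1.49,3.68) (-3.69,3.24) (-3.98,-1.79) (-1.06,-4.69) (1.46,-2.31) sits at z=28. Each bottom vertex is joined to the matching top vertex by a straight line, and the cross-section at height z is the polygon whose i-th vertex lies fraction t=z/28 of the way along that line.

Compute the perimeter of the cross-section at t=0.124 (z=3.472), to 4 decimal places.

Perimeter at t=0.124: 22.9179

Cross-section at t=0.124: each vertex is (1-t)·p0[i] + t·p1[i].
  v1: (1-0.124)·(3.23,2.57) + 0.124·(1.55,1.08) = (3.0217,2.3852)
  v2: (1-0.124)·(1.25,3.64) + 0.124·(0.29,2.55) = (1.1310,3.5048)
  v3: (1-0.124)·(-0.5,3.75) + 0.124·(-1.49,3.68) = (-0.6228,3.7413)
  v4: (1-0.124)·(-2.6,3.8) + 0.124·(-3.69,3.24) = (-2.7352,3.7306)
  v5: (1-0.124)·(-3.39,-1.02) + 0.124·(-3.98,-1.79) = (-3.4632,-1.1155)
  v6: (1-0.124)·(-0.13,-2.83) + 0.124·(-1.06,-4.69) = (-0.2453,-3.0606)
  v7: (1-0.124)·(3.5,-2.17) + 0.124·(1.46,-2.31) = (3.2470,-2.1874)
Perimeter = Σ |v_{i+1} − v_i|:
  edge 1→2: √(-1.8907² + 1.1196²) = 2.1973 (running 2.1973)
  edge 2→3: √(-1.7537² + 0.2365²) = 1.7696 (running 3.9669)
  edge 3→4: √(-2.1124² + -0.0108²) = 2.1124 (running 6.0794)
  edge 4→5: √(-0.7280² + -4.8460²) = 4.9004 (running 10.9798)
  edge 5→6: √(3.2178² + -1.9452²) = 3.7601 (running 14.7399)
  edge 6→7: √(3.4924² + 0.8733²) = 3.5999 (running 18.3397)
  edge 7→1: √(-0.2254² + 4.5726²) = 4.5782 (running 22.9179)
Perimeter = 22.9179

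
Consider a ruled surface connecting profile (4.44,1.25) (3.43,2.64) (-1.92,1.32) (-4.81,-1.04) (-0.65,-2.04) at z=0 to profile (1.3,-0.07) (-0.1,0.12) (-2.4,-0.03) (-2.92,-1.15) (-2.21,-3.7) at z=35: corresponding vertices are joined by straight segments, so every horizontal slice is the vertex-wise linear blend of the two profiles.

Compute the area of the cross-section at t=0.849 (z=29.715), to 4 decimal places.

Cross-section at t=0.849: each vertex is (1-t)·p0[i] + t·p1[i].
  v1: (1-0.849)·(4.44,1.25) + 0.849·(1.3,-0.07) = (1.7741,0.1293)
  v2: (1-0.849)·(3.43,2.64) + 0.849·(-0.1,0.12) = (0.4330,0.5005)
  v3: (1-0.849)·(-1.92,1.32) + 0.849·(-2.4,-0.03) = (-2.3275,0.1739)
  v4: (1-0.849)·(-4.81,-1.04) + 0.849·(-2.92,-1.15) = (-3.2054,-1.1334)
  v5: (1-0.849)·(-0.65,-2.04) + 0.849·(-2.21,-3.7) = (-1.9744,-3.4493)
Shoelace sum Σ(x_i·y_{i+1} − x_{i+1}·y_i):
  i=1: 1.7741·0.5005 − 0.4330·0.1293 = +0.8320 (running +0.8320)
  i=2: 0.4330·0.1739 − -2.3275·0.5005 = +1.2403 (running +2.0722)
  i=3: -2.3275·-1.1334 − -3.2054·0.1739 = +3.1952 (running +5.2675)
  i=4: -3.2054·-3.4493 − -1.9744·-1.1334 = +8.8187 (running +14.0862)
  i=5: -1.9744·0.1293 − 1.7741·-3.4493 = +5.8643 (running +19.9504)
Area = |Σ|/2 = |19.9504|/2 = 9.9752

Area at t=0.849: 9.9752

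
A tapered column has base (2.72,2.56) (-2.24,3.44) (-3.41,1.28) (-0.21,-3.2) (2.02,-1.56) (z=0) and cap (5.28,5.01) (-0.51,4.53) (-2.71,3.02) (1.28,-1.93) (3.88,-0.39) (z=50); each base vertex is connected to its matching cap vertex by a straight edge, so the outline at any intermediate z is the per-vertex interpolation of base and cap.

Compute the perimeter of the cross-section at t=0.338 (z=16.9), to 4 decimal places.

Cross-section at t=0.338: each vertex is (1-t)·p0[i] + t·p1[i].
  v1: (1-0.338)·(2.72,2.56) + 0.338·(5.28,5.01) = (3.5853,3.3881)
  v2: (1-0.338)·(-2.24,3.44) + 0.338·(-0.51,4.53) = (-1.6553,3.8084)
  v3: (1-0.338)·(-3.41,1.28) + 0.338·(-2.71,3.02) = (-3.1734,1.8681)
  v4: (1-0.338)·(-0.21,-3.2) + 0.338·(1.28,-1.93) = (0.2936,-2.7707)
  v5: (1-0.338)·(2.02,-1.56) + 0.338·(3.88,-0.39) = (2.6487,-1.1645)
Perimeter = Σ |v_{i+1} − v_i|:
  edge 1→2: √(-5.2405² + 0.4203²) = 5.2574 (running 5.2574)
  edge 2→3: √(-1.5181² + -1.9403²) = 2.4636 (running 7.7210)
  edge 3→4: √(3.4670² + -4.6389²) = 5.7913 (running 13.5123)
  edge 4→5: √(2.3551² + 1.6062²) = 2.8506 (running 16.3630)
  edge 5→1: √(0.9366² + 4.5526²) = 4.6480 (running 21.0109)
Perimeter = 21.0109

Perimeter at t=0.338: 21.0109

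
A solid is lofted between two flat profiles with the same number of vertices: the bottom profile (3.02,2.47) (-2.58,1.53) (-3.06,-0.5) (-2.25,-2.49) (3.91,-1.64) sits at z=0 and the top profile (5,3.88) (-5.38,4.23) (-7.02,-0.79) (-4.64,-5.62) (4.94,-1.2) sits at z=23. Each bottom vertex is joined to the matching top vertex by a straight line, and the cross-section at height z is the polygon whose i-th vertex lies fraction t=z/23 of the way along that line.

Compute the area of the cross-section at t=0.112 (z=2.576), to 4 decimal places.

Cross-section at t=0.112: each vertex is (1-t)·p0[i] + t·p1[i].
  v1: (1-0.112)·(3.02,2.47) + 0.112·(5,3.88) = (3.2418,2.6279)
  v2: (1-0.112)·(-2.58,1.53) + 0.112·(-5.38,4.23) = (-2.8936,1.8324)
  v3: (1-0.112)·(-3.06,-0.5) + 0.112·(-7.02,-0.79) = (-3.5035,-0.5325)
  v4: (1-0.112)·(-2.25,-2.49) + 0.112·(-4.64,-5.62) = (-2.5177,-2.8406)
  v5: (1-0.112)·(3.91,-1.64) + 0.112·(4.94,-1.2) = (4.0254,-1.5907)
Shoelace sum Σ(x_i·y_{i+1} − x_{i+1}·y_i):
  i=1: 3.2418·1.8324 − -2.8936·2.6279 = +13.5444 (running +13.5444)
  i=2: -2.8936·-0.5325 − -3.5035·1.8324 = +7.9606 (running +21.5050)
  i=3: -3.5035·-2.8406 − -2.5177·-0.5325 = +8.6113 (running +30.1163)
  i=4: -2.5177·-1.5907 − 4.0254·-2.8406 = +15.4392 (running +45.5555)
  i=5: 4.0254·2.6279 − 3.2418·-1.5907 = +15.7351 (running +61.2906)
Area = |Σ|/2 = |61.2906|/2 = 30.6453

Area at t=0.112: 30.6453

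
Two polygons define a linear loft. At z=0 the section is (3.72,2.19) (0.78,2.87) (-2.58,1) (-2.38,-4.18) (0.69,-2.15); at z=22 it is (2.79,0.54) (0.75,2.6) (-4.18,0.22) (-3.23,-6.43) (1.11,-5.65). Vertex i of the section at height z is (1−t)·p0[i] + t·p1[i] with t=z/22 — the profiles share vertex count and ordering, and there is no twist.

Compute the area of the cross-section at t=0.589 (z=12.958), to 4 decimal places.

Area at t=0.589: 35.1877

Cross-section at t=0.589: each vertex is (1-t)·p0[i] + t·p1[i].
  v1: (1-0.589)·(3.72,2.19) + 0.589·(2.79,0.54) = (3.1722,1.2182)
  v2: (1-0.589)·(0.78,2.87) + 0.589·(0.75,2.6) = (0.7623,2.7110)
  v3: (1-0.589)·(-2.58,1) + 0.589·(-4.18,0.22) = (-3.5224,0.5406)
  v4: (1-0.589)·(-2.38,-4.18) + 0.589·(-3.23,-6.43) = (-2.8807,-5.5052)
  v5: (1-0.589)·(0.69,-2.15) + 0.589·(1.11,-5.65) = (0.9374,-4.2115)
Shoelace sum Σ(x_i·y_{i+1} − x_{i+1}·y_i):
  i=1: 3.1722·2.7110 − 0.7623·1.2182 = +7.6712 (running +7.6712)
  i=2: 0.7623·0.5406 − -3.5224·2.7110 = +9.9612 (running +17.6324)
  i=3: -3.5224·-5.5052 − -2.8807·0.5406 = +20.9489 (running +38.5813)
  i=4: -2.8807·-4.2115 − 0.9374·-5.5052 = +17.2924 (running +55.8737)
  i=5: 0.9374·1.2182 − 3.1722·-4.2115 = +14.5017 (running +70.3754)
Area = |Σ|/2 = |70.3754|/2 = 35.1877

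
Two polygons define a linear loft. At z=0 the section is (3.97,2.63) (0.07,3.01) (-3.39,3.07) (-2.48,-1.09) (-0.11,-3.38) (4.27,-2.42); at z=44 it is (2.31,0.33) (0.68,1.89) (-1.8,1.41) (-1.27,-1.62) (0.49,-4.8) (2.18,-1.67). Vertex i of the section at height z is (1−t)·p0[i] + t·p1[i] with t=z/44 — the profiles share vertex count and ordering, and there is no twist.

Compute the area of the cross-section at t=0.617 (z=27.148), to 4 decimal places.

Area at t=0.617: 24.5235

Cross-section at t=0.617: each vertex is (1-t)·p0[i] + t·p1[i].
  v1: (1-0.617)·(3.97,2.63) + 0.617·(2.31,0.33) = (2.9458,1.2109)
  v2: (1-0.617)·(0.07,3.01) + 0.617·(0.68,1.89) = (0.4464,2.3190)
  v3: (1-0.617)·(-3.39,3.07) + 0.617·(-1.8,1.41) = (-2.4090,2.0458)
  v4: (1-0.617)·(-2.48,-1.09) + 0.617·(-1.27,-1.62) = (-1.7334,-1.4170)
  v5: (1-0.617)·(-0.11,-3.38) + 0.617·(0.49,-4.8) = (0.2602,-4.2561)
  v6: (1-0.617)·(4.27,-2.42) + 0.617·(2.18,-1.67) = (2.9805,-1.9572)
Shoelace sum Σ(x_i·y_{i+1} − x_{i+1}·y_i):
  i=1: 2.9458·2.3190 − 0.4464·1.2109 = +6.2906 (running +6.2906)
  i=2: 0.4464·2.0458 − -2.4090·2.3190 = +6.4995 (running +12.7901)
  i=3: -2.4090·-1.4170 − -1.7334·2.0458 = +6.9598 (running +19.7499)
  i=4: -1.7334·-4.2561 − 0.2602·-1.4170 = +7.7464 (running +27.4963)
  i=5: 0.2602·-1.9572 − 2.9805·-4.2561 = +12.1760 (running +39.6723)
  i=6: 2.9805·1.2109 − 2.9458·-1.9572 = +9.3747 (running +49.0470)
Area = |Σ|/2 = |49.0470|/2 = 24.5235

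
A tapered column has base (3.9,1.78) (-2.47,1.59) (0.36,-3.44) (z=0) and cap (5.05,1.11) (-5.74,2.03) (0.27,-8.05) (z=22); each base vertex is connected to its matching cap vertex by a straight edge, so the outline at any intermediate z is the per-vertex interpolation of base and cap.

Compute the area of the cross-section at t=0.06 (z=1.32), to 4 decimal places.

Area at t=0.06: 17.8791

Cross-section at t=0.06: each vertex is (1-t)·p0[i] + t·p1[i].
  v1: (1-0.06)·(3.9,1.78) + 0.06·(5.05,1.11) = (3.9690,1.7398)
  v2: (1-0.06)·(-2.47,1.59) + 0.06·(-5.74,2.03) = (-2.6662,1.6164)
  v3: (1-0.06)·(0.36,-3.44) + 0.06·(0.27,-8.05) = (0.3546,-3.7166)
Shoelace sum Σ(x_i·y_{i+1} − x_{i+1}·y_i):
  i=1: 3.9690·1.6164 − -2.6662·1.7398 = +11.0541 (running +11.0541)
  i=2: -2.6662·-3.7166 − 0.3546·1.6164 = +9.3360 (running +20.3902)
  i=3: 0.3546·1.7398 − 3.9690·-3.7166 = +15.3681 (running +35.7583)
Area = |Σ|/2 = |35.7583|/2 = 17.8791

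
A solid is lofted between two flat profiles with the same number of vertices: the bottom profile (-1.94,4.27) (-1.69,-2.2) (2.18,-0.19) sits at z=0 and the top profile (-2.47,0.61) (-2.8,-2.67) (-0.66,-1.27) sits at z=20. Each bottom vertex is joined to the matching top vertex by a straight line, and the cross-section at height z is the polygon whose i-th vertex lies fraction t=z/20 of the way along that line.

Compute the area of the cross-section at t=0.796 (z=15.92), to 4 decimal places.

Area at t=0.796: 4.7382

Cross-section at t=0.796: each vertex is (1-t)·p0[i] + t·p1[i].
  v1: (1-0.796)·(-1.94,4.27) + 0.796·(-2.47,0.61) = (-2.3619,1.3566)
  v2: (1-0.796)·(-1.69,-2.2) + 0.796·(-2.8,-2.67) = (-2.5736,-2.5741)
  v3: (1-0.796)·(2.18,-0.19) + 0.796·(-0.66,-1.27) = (-0.0806,-1.0497)
Shoelace sum Σ(x_i·y_{i+1} − x_{i+1}·y_i):
  i=1: -2.3619·-2.5741 − -2.5736·1.3566 = +9.5712 (running +9.5712)
  i=2: -2.5736·-1.0497 − -0.0806·-2.5741 = +2.4938 (running +12.0650)
  i=3: -0.0806·1.3566 − -2.3619·-1.0497 = -2.5886 (running +9.4764)
Area = |Σ|/2 = |9.4764|/2 = 4.7382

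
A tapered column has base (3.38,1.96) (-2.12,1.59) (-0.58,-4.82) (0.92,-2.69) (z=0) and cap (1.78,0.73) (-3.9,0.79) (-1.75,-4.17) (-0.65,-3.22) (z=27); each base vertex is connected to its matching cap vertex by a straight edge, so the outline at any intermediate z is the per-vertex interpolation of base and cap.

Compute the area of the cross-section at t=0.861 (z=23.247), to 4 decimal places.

Cross-section at t=0.861: each vertex is (1-t)·p0[i] + t·p1[i].
  v1: (1-0.861)·(3.38,1.96) + 0.861·(1.78,0.73) = (2.0024,0.9010)
  v2: (1-0.861)·(-2.12,1.59) + 0.861·(-3.9,0.79) = (-3.6526,0.9012)
  v3: (1-0.861)·(-0.58,-4.82) + 0.861·(-1.75,-4.17) = (-1.5874,-4.2603)
  v4: (1-0.861)·(0.92,-2.69) + 0.861·(-0.65,-3.22) = (-0.4318,-3.1463)
Shoelace sum Σ(x_i·y_{i+1} − x_{i+1}·y_i):
  i=1: 2.0024·0.9012 − -3.6526·0.9010 = +5.0954 (running +5.0954)
  i=2: -3.6526·-4.2603 − -1.5874·0.9012 = +16.9918 (running +22.0872)
  i=3: -1.5874·-3.1463 − -0.4318·-4.2603 = +3.1549 (running +25.2421)
  i=4: -0.4318·0.9010 − 2.0024·-3.1463 = +5.9112 (running +31.1533)
Area = |Σ|/2 = |31.1533|/2 = 15.5767

Area at t=0.861: 15.5767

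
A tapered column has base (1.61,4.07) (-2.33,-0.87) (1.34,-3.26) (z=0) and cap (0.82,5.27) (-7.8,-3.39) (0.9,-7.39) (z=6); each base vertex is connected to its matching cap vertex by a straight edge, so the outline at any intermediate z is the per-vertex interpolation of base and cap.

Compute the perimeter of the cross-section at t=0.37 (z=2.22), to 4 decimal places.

Perimeter at t=0.37: 24.0777

Cross-section at t=0.37: each vertex is (1-t)·p0[i] + t·p1[i].
  v1: (1-0.37)·(1.61,4.07) + 0.37·(0.82,5.27) = (1.3177,4.5140)
  v2: (1-0.37)·(-2.33,-0.87) + 0.37·(-7.8,-3.39) = (-4.3539,-1.8024)
  v3: (1-0.37)·(1.34,-3.26) + 0.37·(0.9,-7.39) = (1.1772,-4.7881)
Perimeter = Σ |v_{i+1} − v_i|:
  edge 1→2: √(-5.6716² + -6.3164²) = 8.4890 (running 8.4890)
  edge 2→3: √(5.5311² + -2.9857²) = 6.2855 (running 14.7745)
  edge 3→1: √(0.1405² + 9.3021²) = 9.3032 (running 24.0777)
Perimeter = 24.0777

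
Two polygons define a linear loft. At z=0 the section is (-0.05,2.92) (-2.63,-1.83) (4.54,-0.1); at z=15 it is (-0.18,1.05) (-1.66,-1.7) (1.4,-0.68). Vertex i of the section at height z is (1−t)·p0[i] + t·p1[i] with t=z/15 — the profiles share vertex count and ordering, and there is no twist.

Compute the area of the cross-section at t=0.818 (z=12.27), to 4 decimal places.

Area at t=0.818: 4.9636

Cross-section at t=0.818: each vertex is (1-t)·p0[i] + t·p1[i].
  v1: (1-0.818)·(-0.05,2.92) + 0.818·(-0.18,1.05) = (-0.1563,1.3903)
  v2: (1-0.818)·(-2.63,-1.83) + 0.818·(-1.66,-1.7) = (-1.8365,-1.7237)
  v3: (1-0.818)·(4.54,-0.1) + 0.818·(1.4,-0.68) = (1.9715,-0.5744)
Shoelace sum Σ(x_i·y_{i+1} − x_{i+1}·y_i):
  i=1: -0.1563·-1.7237 − -1.8365·1.3903 = +2.8229 (running +2.8229)
  i=2: -1.8365·-0.5744 − 1.9715·-1.7237 = +4.4531 (running +7.2760)
  i=3: 1.9715·1.3903 − -0.1563·-0.5744 = +2.6512 (running +9.9273)
Area = |Σ|/2 = |9.9273|/2 = 4.9636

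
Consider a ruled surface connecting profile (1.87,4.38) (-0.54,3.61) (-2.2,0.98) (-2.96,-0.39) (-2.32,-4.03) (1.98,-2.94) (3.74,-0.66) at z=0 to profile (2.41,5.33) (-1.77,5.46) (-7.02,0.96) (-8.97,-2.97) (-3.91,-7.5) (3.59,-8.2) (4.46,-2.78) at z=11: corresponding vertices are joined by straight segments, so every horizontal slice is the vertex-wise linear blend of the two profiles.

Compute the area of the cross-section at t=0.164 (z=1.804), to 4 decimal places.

Cross-section at t=0.164: each vertex is (1-t)·p0[i] + t·p1[i].
  v1: (1-0.164)·(1.87,4.38) + 0.164·(2.41,5.33) = (1.9586,4.5358)
  v2: (1-0.164)·(-0.54,3.61) + 0.164·(-1.77,5.46) = (-0.7417,3.9134)
  v3: (1-0.164)·(-2.2,0.98) + 0.164·(-7.02,0.96) = (-2.9905,0.9767)
  v4: (1-0.164)·(-2.96,-0.39) + 0.164·(-8.97,-2.97) = (-3.9456,-0.8131)
  v5: (1-0.164)·(-2.32,-4.03) + 0.164·(-3.91,-7.5) = (-2.5808,-4.5991)
  v6: (1-0.164)·(1.98,-2.94) + 0.164·(3.59,-8.2) = (2.2440,-3.8026)
  v7: (1-0.164)·(3.74,-0.66) + 0.164·(4.46,-2.78) = (3.8581,-1.0077)
Shoelace sum Σ(x_i·y_{i+1} − x_{i+1}·y_i):
  i=1: 1.9586·3.9134 − -0.7417·4.5358 = +11.0289 (running +11.0289)
  i=2: -0.7417·0.9767 − -2.9905·3.9134 = +10.9785 (running +22.0074)
  i=3: -2.9905·-0.8131 − -3.9456·0.9767 = +6.2854 (running +28.2928)
  i=4: -3.9456·-4.5991 − -2.5808·-0.8131 = +16.0478 (running +44.3407)
  i=5: -2.5808·-3.8026 − 2.2440·-4.5991 = +20.1342 (running +64.4749)
  i=6: 2.2440·-1.0077 − 3.8581·-3.8026 = +12.4096 (running +76.8845)
  i=7: 3.8581·4.5358 − 1.9586·-1.0077 = +19.4731 (running +96.3576)
Area = |Σ|/2 = |96.3576|/2 = 48.1788

Area at t=0.164: 48.1788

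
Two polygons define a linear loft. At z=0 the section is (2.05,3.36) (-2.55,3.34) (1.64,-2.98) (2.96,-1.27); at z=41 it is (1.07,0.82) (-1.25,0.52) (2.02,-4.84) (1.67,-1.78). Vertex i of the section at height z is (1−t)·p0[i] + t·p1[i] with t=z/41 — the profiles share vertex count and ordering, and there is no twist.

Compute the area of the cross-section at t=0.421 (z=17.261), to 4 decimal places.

Cross-section at t=0.421: each vertex is (1-t)·p0[i] + t·p1[i].
  v1: (1-0.421)·(2.05,3.36) + 0.421·(1.07,0.82) = (1.6374,2.2907)
  v2: (1-0.421)·(-2.55,3.34) + 0.421·(-1.25,0.52) = (-2.0027,2.1528)
  v3: (1-0.421)·(1.64,-2.98) + 0.421·(2.02,-4.84) = (1.8000,-3.7631)
  v4: (1-0.421)·(2.96,-1.27) + 0.421·(1.67,-1.78) = (2.4169,-1.4847)
Shoelace sum Σ(x_i·y_{i+1} − x_{i+1}·y_i):
  i=1: 1.6374·2.1528 − -2.0027·2.2907 = +8.1125 (running +8.1125)
  i=2: -2.0027·-3.7631 − 1.8000·2.1528 = +3.6613 (running +11.7738)
  i=3: 1.8000·-1.4847 − 2.4169·-3.7631 = +6.4225 (running +18.1964)
  i=4: 2.4169·2.2907 − 1.6374·-1.4847 = +7.9674 (running +26.1638)
Area = |Σ|/2 = |26.1638|/2 = 13.0819

Area at t=0.421: 13.0819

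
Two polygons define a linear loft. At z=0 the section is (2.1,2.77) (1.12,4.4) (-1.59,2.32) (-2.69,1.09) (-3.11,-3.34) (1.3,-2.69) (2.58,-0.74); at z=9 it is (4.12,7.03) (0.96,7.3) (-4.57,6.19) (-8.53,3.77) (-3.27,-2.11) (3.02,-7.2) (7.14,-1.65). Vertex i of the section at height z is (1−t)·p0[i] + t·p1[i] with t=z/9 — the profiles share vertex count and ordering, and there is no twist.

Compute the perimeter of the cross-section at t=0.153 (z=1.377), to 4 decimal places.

Perimeter at t=0.153: 24.5078

Cross-section at t=0.153: each vertex is (1-t)·p0[i] + t·p1[i].
  v1: (1-0.153)·(2.1,2.77) + 0.153·(4.12,7.03) = (2.4091,3.4218)
  v2: (1-0.153)·(1.12,4.4) + 0.153·(0.96,7.3) = (1.0955,4.8437)
  v3: (1-0.153)·(-1.59,2.32) + 0.153·(-4.57,6.19) = (-2.0459,2.9121)
  v4: (1-0.153)·(-2.69,1.09) + 0.153·(-8.53,3.77) = (-3.5835,1.5000)
  v5: (1-0.153)·(-3.11,-3.34) + 0.153·(-3.27,-2.11) = (-3.1345,-3.1518)
  v6: (1-0.153)·(1.3,-2.69) + 0.153·(3.02,-7.2) = (1.5632,-3.3800)
  v7: (1-0.153)·(2.58,-0.74) + 0.153·(7.14,-1.65) = (3.2777,-0.8792)
Perimeter = Σ |v_{i+1} − v_i|:
  edge 1→2: √(-1.3135² + 1.4219²) = 1.9358 (running 1.9358)
  edge 2→3: √(-3.1415² + -1.9316²) = 3.6878 (running 5.6236)
  edge 3→4: √(-1.5376² + -1.4121²) = 2.0876 (running 7.7112)
  edge 4→5: √(0.4490² + -4.6518²) = 4.6735 (running 12.3846)
  edge 5→6: √(4.6976² + -0.2282²) = 4.7032 (running 17.0878)
  edge 6→7: √(1.7145² + 2.5008²) = 3.0321 (running 20.1199)
  edge 7→1: √(-0.8686² + 4.3010²) = 4.3878 (running 24.5078)
Perimeter = 24.5078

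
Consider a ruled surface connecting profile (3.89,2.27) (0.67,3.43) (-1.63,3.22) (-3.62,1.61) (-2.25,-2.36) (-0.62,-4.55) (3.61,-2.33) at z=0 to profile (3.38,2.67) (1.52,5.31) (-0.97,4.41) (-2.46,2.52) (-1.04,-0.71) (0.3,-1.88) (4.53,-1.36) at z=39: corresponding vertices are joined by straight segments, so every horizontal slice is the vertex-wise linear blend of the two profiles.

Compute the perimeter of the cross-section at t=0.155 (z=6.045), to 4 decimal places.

Cross-section at t=0.155: each vertex is (1-t)·p0[i] + t·p1[i].
  v1: (1-0.155)·(3.89,2.27) + 0.155·(3.38,2.67) = (3.8110,2.3320)
  v2: (1-0.155)·(0.67,3.43) + 0.155·(1.52,5.31) = (0.8018,3.7214)
  v3: (1-0.155)·(-1.63,3.22) + 0.155·(-0.97,4.41) = (-1.5277,3.4044)
  v4: (1-0.155)·(-3.62,1.61) + 0.155·(-2.46,2.52) = (-3.4402,1.7510)
  v5: (1-0.155)·(-2.25,-2.36) + 0.155·(-1.04,-0.71) = (-2.0625,-2.1042)
  v6: (1-0.155)·(-0.62,-4.55) + 0.155·(0.3,-1.88) = (-0.4774,-4.1361)
  v7: (1-0.155)·(3.61,-2.33) + 0.155·(4.53,-1.36) = (3.7526,-2.1797)
Perimeter = Σ |v_{i+1} − v_i|:
  edge 1→2: √(-3.0092² + 1.3894²) = 3.3145 (running 3.3145)
  edge 2→3: √(-2.3295² + -0.3170²) = 2.3509 (running 5.6654)
  edge 3→4: √(-1.9125² + -1.6534²) = 2.5281 (running 8.1935)
  edge 4→5: √(1.3777² + -3.8553²) = 4.0941 (running 12.2876)
  edge 5→6: √(1.5851² + -2.0319²) = 2.5770 (running 14.8646)
  edge 6→7: √(4.2300² + 1.9565²) = 4.6606 (running 19.5252)
  edge 7→1: √(0.0584² + 4.5116²) = 4.5120 (running 24.0372)
Perimeter = 24.0372

Perimeter at t=0.155: 24.0372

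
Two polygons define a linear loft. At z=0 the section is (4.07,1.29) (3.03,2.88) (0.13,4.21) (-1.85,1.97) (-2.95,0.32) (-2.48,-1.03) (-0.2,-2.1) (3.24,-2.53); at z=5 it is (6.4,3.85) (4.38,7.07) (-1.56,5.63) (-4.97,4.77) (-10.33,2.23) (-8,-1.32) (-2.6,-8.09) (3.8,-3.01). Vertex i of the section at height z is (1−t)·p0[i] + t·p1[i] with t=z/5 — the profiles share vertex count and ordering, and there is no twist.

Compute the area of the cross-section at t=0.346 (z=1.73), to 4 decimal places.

Cross-section at t=0.346: each vertex is (1-t)·p0[i] + t·p1[i].
  v1: (1-0.346)·(4.07,1.29) + 0.346·(6.4,3.85) = (4.8762,2.1758)
  v2: (1-0.346)·(3.03,2.88) + 0.346·(4.38,7.07) = (3.4971,4.3297)
  v3: (1-0.346)·(0.13,4.21) + 0.346·(-1.56,5.63) = (-0.4547,4.7013)
  v4: (1-0.346)·(-1.85,1.97) + 0.346·(-4.97,4.77) = (-2.9295,2.9388)
  v5: (1-0.346)·(-2.95,0.32) + 0.346·(-10.33,2.23) = (-5.5035,0.9809)
  v6: (1-0.346)·(-2.48,-1.03) + 0.346·(-8,-1.32) = (-4.3899,-1.1303)
  v7: (1-0.346)·(-0.2,-2.1) + 0.346·(-2.6,-8.09) = (-1.0304,-4.1725)
  v8: (1-0.346)·(3.24,-2.53) + 0.346·(3.8,-3.01) = (3.4338,-2.6961)
Shoelace sum Σ(x_i·y_{i+1} − x_{i+1}·y_i):
  i=1: 4.8762·4.3297 − 3.4971·2.1758 = +13.5037 (running +13.5037)
  i=2: 3.4971·4.7013 − -0.4547·4.3297 = +18.4099 (running +31.9136)
  i=3: -0.4547·2.9388 − -2.9295·4.7013 = +12.4362 (running +44.3499)
  i=4: -2.9295·0.9809 − -5.5035·2.9388 = +13.3002 (running +57.6500)
  i=5: -5.5035·-1.1303 − -4.3899·0.9809 = +10.5267 (running +68.1767)
  i=6: -4.3899·-4.1725 − -1.0304·-1.1303 = +17.1524 (running +85.3291)
  i=7: -1.0304·-2.6961 − 3.4338·-4.1725 = +17.1055 (running +102.4347)
  i=8: 3.4338·2.1758 − 4.8762·-2.6961 = +20.6176 (running +123.0523)
Area = |Σ|/2 = |123.0523|/2 = 61.5261

Area at t=0.346: 61.5261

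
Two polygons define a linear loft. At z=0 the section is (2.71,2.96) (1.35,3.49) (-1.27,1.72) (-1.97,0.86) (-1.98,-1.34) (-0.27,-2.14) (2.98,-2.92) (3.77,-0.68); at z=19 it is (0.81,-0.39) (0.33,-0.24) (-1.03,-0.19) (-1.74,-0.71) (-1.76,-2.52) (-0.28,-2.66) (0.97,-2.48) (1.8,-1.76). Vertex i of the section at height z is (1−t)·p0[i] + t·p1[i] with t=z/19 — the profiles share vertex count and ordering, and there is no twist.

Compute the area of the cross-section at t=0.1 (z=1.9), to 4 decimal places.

Area at t=0.1: 23.4529

Cross-section at t=0.1: each vertex is (1-t)·p0[i] + t·p1[i].
  v1: (1-0.1)·(2.71,2.96) + 0.1·(0.81,-0.39) = (2.5200,2.6250)
  v2: (1-0.1)·(1.35,3.49) + 0.1·(0.33,-0.24) = (1.2480,3.1170)
  v3: (1-0.1)·(-1.27,1.72) + 0.1·(-1.03,-0.19) = (-1.2460,1.5290)
  v4: (1-0.1)·(-1.97,0.86) + 0.1·(-1.74,-0.71) = (-1.9470,0.7030)
  v5: (1-0.1)·(-1.98,-1.34) + 0.1·(-1.76,-2.52) = (-1.9580,-1.4580)
  v6: (1-0.1)·(-0.27,-2.14) + 0.1·(-0.28,-2.66) = (-0.2710,-2.1920)
  v7: (1-0.1)·(2.98,-2.92) + 0.1·(0.97,-2.48) = (2.7790,-2.8760)
  v8: (1-0.1)·(3.77,-0.68) + 0.1·(1.8,-1.76) = (3.5730,-0.7880)
Shoelace sum Σ(x_i·y_{i+1} − x_{i+1}·y_i):
  i=1: 2.5200·3.1170 − 1.2480·2.6250 = +4.5788 (running +4.5788)
  i=2: 1.2480·1.5290 − -1.2460·3.1170 = +5.7920 (running +10.3708)
  i=3: -1.2460·0.7030 − -1.9470·1.5290 = +2.1010 (running +12.4718)
  i=4: -1.9470·-1.4580 − -1.9580·0.7030 = +4.2152 (running +16.6870)
  i=5: -1.9580·-2.1920 − -0.2710·-1.4580 = +3.8968 (running +20.5839)
  i=6: -0.2710·-2.8760 − 2.7790·-2.1920 = +6.8710 (running +27.4548)
  i=7: 2.7790·-0.7880 − 3.5730·-2.8760 = +8.0861 (running +35.5409)
  i=8: 3.5730·2.6250 − 2.5200·-0.7880 = +11.3649 (running +46.9058)
Area = |Σ|/2 = |46.9058|/2 = 23.4529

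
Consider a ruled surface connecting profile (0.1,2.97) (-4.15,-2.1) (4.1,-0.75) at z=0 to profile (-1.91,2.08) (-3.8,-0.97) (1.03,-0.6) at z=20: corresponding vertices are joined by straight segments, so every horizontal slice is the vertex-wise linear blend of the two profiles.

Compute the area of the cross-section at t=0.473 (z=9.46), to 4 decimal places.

Cross-section at t=0.473: each vertex is (1-t)·p0[i] + t·p1[i].
  v1: (1-0.473)·(0.1,2.97) + 0.473·(-1.91,2.08) = (-0.8507,2.5490)
  v2: (1-0.473)·(-4.15,-2.1) + 0.473·(-3.8,-0.97) = (-3.9844,-1.5655)
  v3: (1-0.473)·(4.1,-0.75) + 0.473·(1.03,-0.6) = (2.6479,-0.6790)
Shoelace sum Σ(x_i·y_{i+1} − x_{i+1}·y_i):
  i=1: -0.8507·-1.5655 − -3.9844·2.5490 = +11.4883 (running +11.4883)
  i=2: -3.9844·-0.6790 − 2.6479·-1.5655 = +6.8509 (running +18.3392)
  i=3: 2.6479·2.5490 − -0.8507·-0.6790 = +6.1719 (running +24.5111)
Area = |Σ|/2 = |24.5111|/2 = 12.2556

Area at t=0.473: 12.2556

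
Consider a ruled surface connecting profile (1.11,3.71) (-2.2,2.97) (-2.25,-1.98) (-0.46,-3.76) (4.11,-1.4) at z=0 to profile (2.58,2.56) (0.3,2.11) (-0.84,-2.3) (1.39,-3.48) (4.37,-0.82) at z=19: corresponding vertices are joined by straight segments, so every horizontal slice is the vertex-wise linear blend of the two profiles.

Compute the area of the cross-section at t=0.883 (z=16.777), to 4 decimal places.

Area at t=0.883: 20.8631

Cross-section at t=0.883: each vertex is (1-t)·p0[i] + t·p1[i].
  v1: (1-0.883)·(1.11,3.71) + 0.883·(2.58,2.56) = (2.4080,2.6946)
  v2: (1-0.883)·(-2.2,2.97) + 0.883·(0.3,2.11) = (0.0075,2.2106)
  v3: (1-0.883)·(-2.25,-1.98) + 0.883·(-0.84,-2.3) = (-1.0050,-2.2626)
  v4: (1-0.883)·(-0.46,-3.76) + 0.883·(1.39,-3.48) = (1.1735,-3.5128)
  v5: (1-0.883)·(4.11,-1.4) + 0.883·(4.37,-0.82) = (4.3396,-0.8879)
Shoelace sum Σ(x_i·y_{i+1} − x_{i+1}·y_i):
  i=1: 2.4080·2.2106 − 0.0075·2.6946 = +5.3030 (running +5.3030)
  i=2: 0.0075·-2.2626 − -1.0050·2.2106 = +2.2046 (running +7.5076)
  i=3: -1.0050·-3.5128 − 1.1735·-2.2626 = +6.1854 (running +13.6931)
  i=4: 1.1735·-0.8879 − 4.3396·-3.5128 = +14.2020 (running +27.8950)
  i=5: 4.3396·2.6946 − 2.4080·-0.8879 = +13.8312 (running +41.7262)
Area = |Σ|/2 = |41.7262|/2 = 20.8631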